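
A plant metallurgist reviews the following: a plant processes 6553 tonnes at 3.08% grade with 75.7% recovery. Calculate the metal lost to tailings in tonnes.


49.0453 tonnes

Total metal in feed:
= 6553 * 3.08 / 100 = 201.8324 tonnes
Metal recovered:
= 201.8324 * 75.7 / 100 = 152.7871268 tonnes
Metal lost to tailings:
= 201.8324 - 152.7871268
= 49.0453 tonnes


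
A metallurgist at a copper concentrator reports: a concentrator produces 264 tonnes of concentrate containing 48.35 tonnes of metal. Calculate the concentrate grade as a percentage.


18.3144%

Grade = (metal in concentrate / concentrate mass) * 100
= (48.35 / 264) * 100
= 0.1831439394 * 100
= 18.3144%


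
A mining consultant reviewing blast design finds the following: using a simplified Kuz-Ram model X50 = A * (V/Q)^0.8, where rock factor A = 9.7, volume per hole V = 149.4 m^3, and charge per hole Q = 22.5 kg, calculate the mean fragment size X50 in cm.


Compute V/Q:
V/Q = 149.4 / 22.5 = 6.64
Raise to the power 0.8:
(V/Q)^0.8 = 6.64^0.8 = 4.547099562
Multiply by A:
X50 = 9.7 * 4.547099562
= 44.1069 cm

44.1069 cm


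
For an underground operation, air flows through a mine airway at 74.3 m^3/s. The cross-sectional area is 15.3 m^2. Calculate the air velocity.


4.8562 m/s

Velocity = flow rate / cross-sectional area
= 74.3 / 15.3
= 4.8562 m/s


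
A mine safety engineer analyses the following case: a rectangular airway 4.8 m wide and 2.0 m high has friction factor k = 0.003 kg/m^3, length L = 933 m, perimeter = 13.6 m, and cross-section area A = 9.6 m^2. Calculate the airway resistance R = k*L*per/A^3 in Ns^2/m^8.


Compute the numerator:
k * L * per = 0.003 * 933 * 13.6
= 38.0664
Compute the denominator:
A^3 = 9.6^3 = 884.736
Resistance:
R = 38.0664 / 884.736
= 0.043 Ns^2/m^8

0.043 Ns^2/m^8


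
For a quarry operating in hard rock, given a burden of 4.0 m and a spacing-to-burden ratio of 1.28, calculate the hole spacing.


Spacing = burden * ratio
= 4.0 * 1.28
= 5.12 m

5.12 m


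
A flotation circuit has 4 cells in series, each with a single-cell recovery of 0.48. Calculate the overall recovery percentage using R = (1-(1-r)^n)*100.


92.6884%

Complement of single-cell recovery:
1 - r = 1 - 0.48 = 0.52
Raise to power n:
(1 - r)^4 = 0.52^4 = 0.07311616
Overall recovery:
R = (1 - 0.07311616) * 100
= 92.6884%


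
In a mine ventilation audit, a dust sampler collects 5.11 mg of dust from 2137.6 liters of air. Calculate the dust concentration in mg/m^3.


2.3905 mg/m^3

Convert liters to m^3: 1 m^3 = 1000 L
Concentration = mass / volume * 1000
= 5.11 / 2137.6 * 1000
= 0.002390531437 * 1000
= 2.3905 mg/m^3


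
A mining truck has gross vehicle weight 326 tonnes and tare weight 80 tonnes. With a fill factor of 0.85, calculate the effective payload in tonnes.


Maximum payload = gross - tare
= 326 - 80 = 246 tonnes
Effective payload = max payload * fill factor
= 246 * 0.85
= 209.1 tonnes

209.1 tonnes


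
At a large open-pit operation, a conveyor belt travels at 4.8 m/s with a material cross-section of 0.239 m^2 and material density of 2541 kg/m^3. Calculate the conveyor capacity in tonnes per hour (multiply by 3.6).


10494.1267 t/h

Volumetric flow = speed * area
= 4.8 * 0.239 = 1.1472 m^3/s
Mass flow = volumetric * density
= 1.1472 * 2541 = 2915.0352 kg/s
Convert to t/h: multiply by 3.6
Capacity = 2915.0352 * 3.6
= 10494.1267 t/h


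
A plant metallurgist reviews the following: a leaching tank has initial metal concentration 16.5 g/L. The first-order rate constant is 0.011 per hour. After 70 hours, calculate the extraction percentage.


Compute the exponent:
-k * t = -0.011 * 70 = -0.77
Remaining concentration:
C = 16.5 * exp(-0.77)
= 16.5 * 0.4630130683
= 7.639715627 g/L
Extracted = 16.5 - 7.639715627 = 8.860284373 g/L
Extraction % = 8.860284373 / 16.5 * 100
= 53.6987%

53.6987%


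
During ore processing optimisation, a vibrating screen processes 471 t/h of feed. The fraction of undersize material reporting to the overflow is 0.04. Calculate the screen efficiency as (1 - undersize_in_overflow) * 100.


Screen efficiency = (1 - fraction of undersize in overflow) * 100
= (1 - 0.04) * 100
= 0.96 * 100
= 96.0%

96.0%


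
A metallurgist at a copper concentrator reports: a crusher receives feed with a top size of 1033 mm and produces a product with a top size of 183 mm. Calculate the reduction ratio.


Reduction ratio = feed size / product size
= 1033 / 183
= 5.6448

5.6448


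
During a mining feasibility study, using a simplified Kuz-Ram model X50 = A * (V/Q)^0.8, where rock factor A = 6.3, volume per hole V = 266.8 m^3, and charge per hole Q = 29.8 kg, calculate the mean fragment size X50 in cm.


Compute V/Q:
V/Q = 266.8 / 29.8 = 8.953020134
Raise to the power 0.8:
(V/Q)^0.8 = 8.953020134^0.8 = 5.775314631
Multiply by A:
X50 = 6.3 * 5.775314631
= 36.3845 cm

36.3845 cm


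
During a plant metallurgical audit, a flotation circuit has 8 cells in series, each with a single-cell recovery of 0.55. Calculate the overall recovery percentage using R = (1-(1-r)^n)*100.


99.8318%

Complement of single-cell recovery:
1 - r = 1 - 0.55 = 0.45
Raise to power n:
(1 - r)^8 = 0.45^8 = 0.001681512539
Overall recovery:
R = (1 - 0.001681512539) * 100
= 99.8318%


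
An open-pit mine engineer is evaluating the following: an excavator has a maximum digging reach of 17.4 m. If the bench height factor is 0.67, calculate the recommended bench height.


11.658 m

Bench height = reach * factor
= 17.4 * 0.67
= 11.658 m


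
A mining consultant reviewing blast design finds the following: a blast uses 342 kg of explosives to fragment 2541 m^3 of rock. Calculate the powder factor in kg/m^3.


Powder factor = explosive mass / rock volume
= 342 / 2541
= 0.1346 kg/m^3

0.1346 kg/m^3


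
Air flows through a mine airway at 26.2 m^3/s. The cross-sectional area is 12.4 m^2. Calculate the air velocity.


2.1129 m/s

Velocity = flow rate / cross-sectional area
= 26.2 / 12.4
= 2.1129 m/s


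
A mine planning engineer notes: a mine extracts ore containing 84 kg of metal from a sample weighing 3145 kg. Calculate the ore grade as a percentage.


2.6709%

Ore grade = (metal mass / ore mass) * 100
= (84 / 3145) * 100
= 0.026709062 * 100
= 2.6709%


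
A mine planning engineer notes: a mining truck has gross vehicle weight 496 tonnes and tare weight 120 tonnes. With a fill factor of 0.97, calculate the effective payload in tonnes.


Maximum payload = gross - tare
= 496 - 120 = 376 tonnes
Effective payload = max payload * fill factor
= 376 * 0.97
= 364.72 tonnes

364.72 tonnes


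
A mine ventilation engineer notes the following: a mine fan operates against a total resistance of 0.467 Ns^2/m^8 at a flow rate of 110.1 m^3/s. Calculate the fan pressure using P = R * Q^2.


Compute Q^2:
Q^2 = 110.1^2 = 12122.01
Compute pressure:
P = R * Q^2 = 0.467 * 12122.01
= 5660.9787 Pa

5660.9787 Pa


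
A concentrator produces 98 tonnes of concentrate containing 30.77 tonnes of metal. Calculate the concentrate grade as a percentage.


31.398%

Grade = (metal in concentrate / concentrate mass) * 100
= (30.77 / 98) * 100
= 0.3139795918 * 100
= 31.398%


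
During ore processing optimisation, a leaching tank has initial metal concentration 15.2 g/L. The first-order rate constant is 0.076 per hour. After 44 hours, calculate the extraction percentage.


Compute the exponent:
-k * t = -0.076 * 44 = -3.344
Remaining concentration:
C = 15.2 * exp(-3.344)
= 15.2 * 0.03529549301
= 0.5364914937 g/L
Extracted = 15.2 - 0.5364914937 = 14.66350851 g/L
Extraction % = 14.66350851 / 15.2 * 100
= 96.4705%

96.4705%


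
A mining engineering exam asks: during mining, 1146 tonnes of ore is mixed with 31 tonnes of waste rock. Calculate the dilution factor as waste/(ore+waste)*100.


Total material = ore + waste
= 1146 + 31 = 1177 tonnes
Dilution = waste / total * 100
= 31 / 1177 * 100
= 0.02633814783 * 100
= 2.6338%

2.6338%


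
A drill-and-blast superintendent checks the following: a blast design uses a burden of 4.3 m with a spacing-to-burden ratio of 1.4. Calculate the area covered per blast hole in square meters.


First, find the spacing:
Spacing = burden * ratio = 4.3 * 1.4
= 6.02 m
Then, calculate the area:
Area = burden * spacing = 4.3 * 6.02
= 25.886 m^2

25.886 m^2


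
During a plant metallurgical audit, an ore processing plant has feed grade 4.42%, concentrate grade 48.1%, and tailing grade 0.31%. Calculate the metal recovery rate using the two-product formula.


Using the two-product formula:
R = 100 * c * (f - t) / (f * (c - t))
Numerator = 100 * 48.1 * (4.42 - 0.31)
= 100 * 48.1 * 4.11
= 19769.1
Denominator = 4.42 * (48.1 - 0.31)
= 4.42 * 47.79
= 211.2318
R = 19769.1 / 211.2318
= 93.5896%

93.5896%


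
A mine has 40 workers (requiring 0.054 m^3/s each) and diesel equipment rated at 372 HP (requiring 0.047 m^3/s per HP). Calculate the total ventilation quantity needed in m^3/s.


19.644 m^3/s

Airflow for workers:
Q_people = 40 * 0.054 = 2.16 m^3/s
Airflow for diesel equipment:
Q_diesel = 372 * 0.047 = 17.484 m^3/s
Total ventilation:
Q_total = 2.16 + 17.484
= 19.644 m^3/s


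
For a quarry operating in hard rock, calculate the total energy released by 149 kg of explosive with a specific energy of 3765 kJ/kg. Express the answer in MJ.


Energy = mass * specific_energy / 1000
= 149 * 3765 / 1000
= 560985 / 1000
= 560.985 MJ

560.985 MJ


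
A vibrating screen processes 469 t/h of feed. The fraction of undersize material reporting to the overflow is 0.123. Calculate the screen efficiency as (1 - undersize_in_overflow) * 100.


Screen efficiency = (1 - fraction of undersize in overflow) * 100
= (1 - 0.123) * 100
= 0.877 * 100
= 87.7%

87.7%


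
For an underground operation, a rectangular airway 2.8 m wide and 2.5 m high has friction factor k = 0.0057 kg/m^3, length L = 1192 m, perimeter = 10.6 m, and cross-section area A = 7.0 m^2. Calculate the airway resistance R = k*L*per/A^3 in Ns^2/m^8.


0.21 Ns^2/m^8

Compute the numerator:
k * L * per = 0.0057 * 1192 * 10.6
= 72.02064
Compute the denominator:
A^3 = 7.0^3 = 343
Resistance:
R = 72.02064 / 343
= 0.21 Ns^2/m^8


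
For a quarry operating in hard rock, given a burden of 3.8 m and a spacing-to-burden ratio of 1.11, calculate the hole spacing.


4.218 m

Spacing = burden * ratio
= 3.8 * 1.11
= 4.218 m


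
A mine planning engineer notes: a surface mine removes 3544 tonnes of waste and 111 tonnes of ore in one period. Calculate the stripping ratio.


Stripping ratio = waste tonnage / ore tonnage
= 3544 / 111
= 31.9279

31.9279


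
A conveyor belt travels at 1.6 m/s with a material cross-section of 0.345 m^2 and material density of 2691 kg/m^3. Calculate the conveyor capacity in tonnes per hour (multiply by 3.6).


5347.5552 t/h

Volumetric flow = speed * area
= 1.6 * 0.345 = 0.552 m^3/s
Mass flow = volumetric * density
= 0.552 * 2691 = 1485.432 kg/s
Convert to t/h: multiply by 3.6
Capacity = 1485.432 * 3.6
= 5347.5552 t/h


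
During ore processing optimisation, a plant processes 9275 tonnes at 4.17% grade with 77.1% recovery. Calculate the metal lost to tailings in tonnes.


Total metal in feed:
= 9275 * 4.17 / 100 = 386.7675 tonnes
Metal recovered:
= 386.7675 * 77.1 / 100 = 298.1977425 tonnes
Metal lost to tailings:
= 386.7675 - 298.1977425
= 88.5698 tonnes

88.5698 tonnes


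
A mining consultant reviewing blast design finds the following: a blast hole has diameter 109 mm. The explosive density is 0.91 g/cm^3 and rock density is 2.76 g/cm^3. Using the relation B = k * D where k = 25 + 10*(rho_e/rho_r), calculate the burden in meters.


First, compute k:
rho_e / rho_r = 0.91 / 2.76 = 0.3297101449
k = 25 + 10 * 0.3297101449 = 28.29710145
Then, compute burden:
B = k * D / 1000 = 28.29710145 * 109 / 1000
= 3084.384058 / 1000
= 3.0844 m

3.0844 m


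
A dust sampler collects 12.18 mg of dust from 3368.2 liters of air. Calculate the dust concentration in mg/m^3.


Convert liters to m^3: 1 m^3 = 1000 L
Concentration = mass / volume * 1000
= 12.18 / 3368.2 * 1000
= 0.003616174811 * 1000
= 3.6162 mg/m^3

3.6162 mg/m^3


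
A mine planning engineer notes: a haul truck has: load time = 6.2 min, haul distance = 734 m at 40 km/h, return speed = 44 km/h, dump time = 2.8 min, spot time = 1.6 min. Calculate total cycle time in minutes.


12.7019 min

Convert haul speed to m/min: 40 * 1000/60 = 666.6666667 m/min
Haul time = 734 / 666.6666667 = 1.101 min
Convert return speed to m/min: 44 * 1000/60 = 733.3333333 m/min
Return time = 734 / 733.3333333 = 1.000909091 min
Total cycle time:
= 6.2 + 1.101 + 2.8 + 1.000909091 + 1.6
= 12.7019 min


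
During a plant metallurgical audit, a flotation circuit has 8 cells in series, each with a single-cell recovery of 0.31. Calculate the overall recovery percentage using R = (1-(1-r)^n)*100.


94.862%

Complement of single-cell recovery:
1 - r = 1 - 0.31 = 0.69
Raise to power n:
(1 - r)^8 = 0.69^8 = 0.05137983744
Overall recovery:
R = (1 - 0.05137983744) * 100
= 94.862%


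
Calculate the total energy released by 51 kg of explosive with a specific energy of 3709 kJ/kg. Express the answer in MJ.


189.159 MJ

Energy = mass * specific_energy / 1000
= 51 * 3709 / 1000
= 189159 / 1000
= 189.159 MJ


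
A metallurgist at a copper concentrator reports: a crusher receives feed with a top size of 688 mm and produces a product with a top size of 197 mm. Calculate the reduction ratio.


Reduction ratio = feed size / product size
= 688 / 197
= 3.4924

3.4924


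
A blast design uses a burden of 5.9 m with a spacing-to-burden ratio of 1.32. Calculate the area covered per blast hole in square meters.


First, find the spacing:
Spacing = burden * ratio = 5.9 * 1.32
= 7.788 m
Then, calculate the area:
Area = burden * spacing = 5.9 * 7.788
= 45.9492 m^2

45.9492 m^2


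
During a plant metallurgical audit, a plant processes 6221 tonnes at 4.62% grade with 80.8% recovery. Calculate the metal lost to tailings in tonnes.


55.1828 tonnes

Total metal in feed:
= 6221 * 4.62 / 100 = 287.4102 tonnes
Metal recovered:
= 287.4102 * 80.8 / 100 = 232.2274416 tonnes
Metal lost to tailings:
= 287.4102 - 232.2274416
= 55.1828 tonnes


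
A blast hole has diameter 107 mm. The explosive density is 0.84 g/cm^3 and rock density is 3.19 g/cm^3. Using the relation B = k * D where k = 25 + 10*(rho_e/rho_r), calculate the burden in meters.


2.9568 m

First, compute k:
rho_e / rho_r = 0.84 / 3.19 = 0.263322884
k = 25 + 10 * 0.263322884 = 27.63322884
Then, compute burden:
B = k * D / 1000 = 27.63322884 * 107 / 1000
= 2956.755486 / 1000
= 2.9568 m


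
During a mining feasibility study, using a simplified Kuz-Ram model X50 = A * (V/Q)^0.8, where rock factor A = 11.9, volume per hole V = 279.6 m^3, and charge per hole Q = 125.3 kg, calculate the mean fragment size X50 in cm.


22.616 cm

Compute V/Q:
V/Q = 279.6 / 125.3 = 2.231444533
Raise to the power 0.8:
(V/Q)^0.8 = 2.231444533^0.8 = 1.900504389
Multiply by A:
X50 = 11.9 * 1.900504389
= 22.616 cm


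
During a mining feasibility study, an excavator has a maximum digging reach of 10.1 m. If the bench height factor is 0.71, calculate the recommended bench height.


7.171 m

Bench height = reach * factor
= 10.1 * 0.71
= 7.171 m


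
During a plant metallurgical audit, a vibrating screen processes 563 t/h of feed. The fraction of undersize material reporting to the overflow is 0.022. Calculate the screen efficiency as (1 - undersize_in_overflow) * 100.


Screen efficiency = (1 - fraction of undersize in overflow) * 100
= (1 - 0.022) * 100
= 0.978 * 100
= 97.8%

97.8%


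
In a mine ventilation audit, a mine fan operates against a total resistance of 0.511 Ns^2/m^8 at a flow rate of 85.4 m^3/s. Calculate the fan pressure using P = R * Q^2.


3726.8048 Pa

Compute Q^2:
Q^2 = 85.4^2 = 7293.16
Compute pressure:
P = R * Q^2 = 0.511 * 7293.16
= 3726.8048 Pa


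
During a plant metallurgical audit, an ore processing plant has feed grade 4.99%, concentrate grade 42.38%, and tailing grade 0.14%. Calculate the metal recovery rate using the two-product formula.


97.5165%

Using the two-product formula:
R = 100 * c * (f - t) / (f * (c - t))
Numerator = 100 * 42.38 * (4.99 - 0.14)
= 100 * 42.38 * 4.85
= 20554.3
Denominator = 4.99 * (42.38 - 0.14)
= 4.99 * 42.24
= 210.7776
R = 20554.3 / 210.7776
= 97.5165%


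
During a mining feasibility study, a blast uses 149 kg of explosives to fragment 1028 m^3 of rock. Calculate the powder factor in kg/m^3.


Powder factor = explosive mass / rock volume
= 149 / 1028
= 0.1449 kg/m^3

0.1449 kg/m^3


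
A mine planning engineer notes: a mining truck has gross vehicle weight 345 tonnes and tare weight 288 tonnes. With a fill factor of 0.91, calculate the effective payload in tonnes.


Maximum payload = gross - tare
= 345 - 288 = 57 tonnes
Effective payload = max payload * fill factor
= 57 * 0.91
= 51.87 tonnes

51.87 tonnes


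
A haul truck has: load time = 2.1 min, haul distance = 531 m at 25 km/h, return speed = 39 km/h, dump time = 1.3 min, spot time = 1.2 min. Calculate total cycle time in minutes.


Convert haul speed to m/min: 25 * 1000/60 = 416.6666667 m/min
Haul time = 531 / 416.6666667 = 1.2744 min
Convert return speed to m/min: 39 * 1000/60 = 650 m/min
Return time = 531 / 650 = 0.8169230769 min
Total cycle time:
= 2.1 + 1.2744 + 1.3 + 0.8169230769 + 1.2
= 6.6913 min

6.6913 min


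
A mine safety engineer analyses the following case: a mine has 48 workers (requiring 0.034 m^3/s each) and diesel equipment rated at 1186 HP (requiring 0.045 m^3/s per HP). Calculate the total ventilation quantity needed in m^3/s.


55.002 m^3/s

Airflow for workers:
Q_people = 48 * 0.034 = 1.632 m^3/s
Airflow for diesel equipment:
Q_diesel = 1186 * 0.045 = 53.37 m^3/s
Total ventilation:
Q_total = 1.632 + 53.37
= 55.002 m^3/s


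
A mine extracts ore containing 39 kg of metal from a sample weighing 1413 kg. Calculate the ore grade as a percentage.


Ore grade = (metal mass / ore mass) * 100
= (39 / 1413) * 100
= 0.02760084926 * 100
= 2.7601%

2.7601%


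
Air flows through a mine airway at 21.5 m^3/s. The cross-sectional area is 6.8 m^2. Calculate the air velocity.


Velocity = flow rate / cross-sectional area
= 21.5 / 6.8
= 3.1618 m/s

3.1618 m/s


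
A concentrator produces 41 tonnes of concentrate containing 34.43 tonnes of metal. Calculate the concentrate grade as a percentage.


83.9756%

Grade = (metal in concentrate / concentrate mass) * 100
= (34.43 / 41) * 100
= 0.8397560976 * 100
= 83.9756%


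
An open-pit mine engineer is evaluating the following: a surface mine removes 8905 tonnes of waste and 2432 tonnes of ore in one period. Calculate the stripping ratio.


3.6616

Stripping ratio = waste tonnage / ore tonnage
= 8905 / 2432
= 3.6616


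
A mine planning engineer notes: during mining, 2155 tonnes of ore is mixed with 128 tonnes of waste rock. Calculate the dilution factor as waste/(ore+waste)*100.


Total material = ore + waste
= 2155 + 128 = 2283 tonnes
Dilution = waste / total * 100
= 128 / 2283 * 100
= 0.05606657906 * 100
= 5.6067%

5.6067%


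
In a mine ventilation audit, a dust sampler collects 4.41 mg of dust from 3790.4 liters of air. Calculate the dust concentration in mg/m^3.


Convert liters to m^3: 1 m^3 = 1000 L
Concentration = mass / volume * 1000
= 4.41 / 3790.4 * 1000
= 0.001163465597 * 1000
= 1.1635 mg/m^3

1.1635 mg/m^3


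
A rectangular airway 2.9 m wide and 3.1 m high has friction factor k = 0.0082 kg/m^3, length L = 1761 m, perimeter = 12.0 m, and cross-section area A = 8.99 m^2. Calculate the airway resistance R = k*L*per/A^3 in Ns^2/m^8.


Compute the numerator:
k * L * per = 0.0082 * 1761 * 12.0
= 173.2824
Compute the denominator:
A^3 = 8.99^3 = 726.572699
Resistance:
R = 173.2824 / 726.572699
= 0.2385 Ns^2/m^8

0.2385 Ns^2/m^8


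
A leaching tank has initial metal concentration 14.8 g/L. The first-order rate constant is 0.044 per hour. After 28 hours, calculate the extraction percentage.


Compute the exponent:
-k * t = -0.044 * 28 = -1.232
Remaining concentration:
C = 14.8 * exp(-1.232)
= 14.8 * 0.2917085767
= 4.317286935 g/L
Extracted = 14.8 - 4.317286935 = 10.48271306 g/L
Extraction % = 10.48271306 / 14.8 * 100
= 70.8291%

70.8291%


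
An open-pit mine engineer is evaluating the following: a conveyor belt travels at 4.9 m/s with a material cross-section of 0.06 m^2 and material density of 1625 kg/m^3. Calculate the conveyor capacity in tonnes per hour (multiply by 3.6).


1719.9 t/h

Volumetric flow = speed * area
= 4.9 * 0.06 = 0.294 m^3/s
Mass flow = volumetric * density
= 0.294 * 1625 = 477.75 kg/s
Convert to t/h: multiply by 3.6
Capacity = 477.75 * 3.6
= 1719.9 t/h


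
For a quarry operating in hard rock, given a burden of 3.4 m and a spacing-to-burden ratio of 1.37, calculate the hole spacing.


4.658 m

Spacing = burden * ratio
= 3.4 * 1.37
= 4.658 m


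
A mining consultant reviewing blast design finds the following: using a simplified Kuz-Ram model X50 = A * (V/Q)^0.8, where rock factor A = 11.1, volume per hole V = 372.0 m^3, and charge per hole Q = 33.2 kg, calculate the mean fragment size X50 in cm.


Compute V/Q:
V/Q = 372.0 / 33.2 = 11.20481928
Raise to the power 0.8:
(V/Q)^0.8 = 11.20481928^0.8 = 6.910729354
Multiply by A:
X50 = 11.1 * 6.910729354
= 76.7091 cm

76.7091 cm


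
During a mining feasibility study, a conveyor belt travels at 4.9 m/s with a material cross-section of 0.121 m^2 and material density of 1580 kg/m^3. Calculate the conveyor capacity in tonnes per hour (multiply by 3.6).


Volumetric flow = speed * area
= 4.9 * 0.121 = 0.5929 m^3/s
Mass flow = volumetric * density
= 0.5929 * 1580 = 936.782 kg/s
Convert to t/h: multiply by 3.6
Capacity = 936.782 * 3.6
= 3372.4152 t/h

3372.4152 t/h


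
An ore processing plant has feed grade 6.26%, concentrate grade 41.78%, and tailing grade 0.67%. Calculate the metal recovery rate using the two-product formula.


90.7525%

Using the two-product formula:
R = 100 * c * (f - t) / (f * (c - t))
Numerator = 100 * 41.78 * (6.26 - 0.67)
= 100 * 41.78 * 5.59
= 23355.02
Denominator = 6.26 * (41.78 - 0.67)
= 6.26 * 41.11
= 257.3486
R = 23355.02 / 257.3486
= 90.7525%


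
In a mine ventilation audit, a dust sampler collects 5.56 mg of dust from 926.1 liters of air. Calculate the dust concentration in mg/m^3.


Convert liters to m^3: 1 m^3 = 1000 L
Concentration = mass / volume * 1000
= 5.56 / 926.1 * 1000
= 0.00600367131 * 1000
= 6.0037 mg/m^3

6.0037 mg/m^3


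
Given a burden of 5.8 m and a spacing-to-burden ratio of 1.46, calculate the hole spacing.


8.468 m

Spacing = burden * ratio
= 5.8 * 1.46
= 8.468 m


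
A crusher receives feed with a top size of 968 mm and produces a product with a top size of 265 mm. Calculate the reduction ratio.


3.6528

Reduction ratio = feed size / product size
= 968 / 265
= 3.6528


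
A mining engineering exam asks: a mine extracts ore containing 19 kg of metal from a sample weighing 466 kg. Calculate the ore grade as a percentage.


Ore grade = (metal mass / ore mass) * 100
= (19 / 466) * 100
= 0.04077253219 * 100
= 4.0773%

4.0773%


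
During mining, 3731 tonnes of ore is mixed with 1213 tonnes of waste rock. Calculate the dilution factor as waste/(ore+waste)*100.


24.5348%

Total material = ore + waste
= 3731 + 1213 = 4944 tonnes
Dilution = waste / total * 100
= 1213 / 4944 * 100
= 0.2453478964 * 100
= 24.5348%


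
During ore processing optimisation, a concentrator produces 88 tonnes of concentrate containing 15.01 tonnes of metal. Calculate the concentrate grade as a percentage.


Grade = (metal in concentrate / concentrate mass) * 100
= (15.01 / 88) * 100
= 0.1705681818 * 100
= 17.0568%

17.0568%


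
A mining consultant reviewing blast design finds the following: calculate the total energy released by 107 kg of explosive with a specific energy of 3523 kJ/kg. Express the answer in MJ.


376.961 MJ

Energy = mass * specific_energy / 1000
= 107 * 3523 / 1000
= 376961 / 1000
= 376.961 MJ


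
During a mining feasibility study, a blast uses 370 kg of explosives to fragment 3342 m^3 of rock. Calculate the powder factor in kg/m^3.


0.1107 kg/m^3

Powder factor = explosive mass / rock volume
= 370 / 3342
= 0.1107 kg/m^3


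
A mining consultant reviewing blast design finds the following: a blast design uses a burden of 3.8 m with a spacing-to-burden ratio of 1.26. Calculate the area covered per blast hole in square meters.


First, find the spacing:
Spacing = burden * ratio = 3.8 * 1.26
= 4.788 m
Then, calculate the area:
Area = burden * spacing = 3.8 * 4.788
= 18.1944 m^2

18.1944 m^2


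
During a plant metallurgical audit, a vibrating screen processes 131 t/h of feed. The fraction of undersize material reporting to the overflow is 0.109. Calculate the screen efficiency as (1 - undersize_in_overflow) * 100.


89.1%

Screen efficiency = (1 - fraction of undersize in overflow) * 100
= (1 - 0.109) * 100
= 0.891 * 100
= 89.1%


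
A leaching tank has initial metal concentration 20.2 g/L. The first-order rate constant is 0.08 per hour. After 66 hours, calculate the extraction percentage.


99.4908%

Compute the exponent:
-k * t = -0.08 * 66 = -5.28
Remaining concentration:
C = 20.2 * exp(-5.28)
= 20.2 * 0.005092430793
= 0.102867102 g/L
Extracted = 20.2 - 0.102867102 = 20.0971329 g/L
Extraction % = 20.0971329 / 20.2 * 100
= 99.4908%


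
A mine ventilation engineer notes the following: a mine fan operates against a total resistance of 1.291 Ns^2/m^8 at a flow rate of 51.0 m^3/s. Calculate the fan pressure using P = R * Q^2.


Compute Q^2:
Q^2 = 51.0^2 = 2601.0
Compute pressure:
P = R * Q^2 = 1.291 * 2601.0
= 3357.891 Pa

3357.891 Pa


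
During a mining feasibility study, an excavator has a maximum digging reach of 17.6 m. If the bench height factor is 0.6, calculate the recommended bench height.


Bench height = reach * factor
= 17.6 * 0.6
= 10.56 m

10.56 m


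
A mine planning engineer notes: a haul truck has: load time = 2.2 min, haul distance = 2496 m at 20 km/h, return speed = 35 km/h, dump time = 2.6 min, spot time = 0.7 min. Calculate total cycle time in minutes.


Convert haul speed to m/min: 20 * 1000/60 = 333.3333333 m/min
Haul time = 2496 / 333.3333333 = 7.488 min
Convert return speed to m/min: 35 * 1000/60 = 583.3333333 m/min
Return time = 2496 / 583.3333333 = 4.278857143 min
Total cycle time:
= 2.2 + 7.488 + 2.6 + 4.278857143 + 0.7
= 17.2669 min

17.2669 min


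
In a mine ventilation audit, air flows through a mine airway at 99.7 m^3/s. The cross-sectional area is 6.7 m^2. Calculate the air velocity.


Velocity = flow rate / cross-sectional area
= 99.7 / 6.7
= 14.8806 m/s

14.8806 m/s


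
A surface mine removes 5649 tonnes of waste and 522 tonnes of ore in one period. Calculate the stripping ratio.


10.8218

Stripping ratio = waste tonnage / ore tonnage
= 5649 / 522
= 10.8218


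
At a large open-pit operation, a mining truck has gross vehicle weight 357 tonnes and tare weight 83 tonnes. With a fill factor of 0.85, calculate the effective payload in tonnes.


Maximum payload = gross - tare
= 357 - 83 = 274 tonnes
Effective payload = max payload * fill factor
= 274 * 0.85
= 232.9 tonnes

232.9 tonnes


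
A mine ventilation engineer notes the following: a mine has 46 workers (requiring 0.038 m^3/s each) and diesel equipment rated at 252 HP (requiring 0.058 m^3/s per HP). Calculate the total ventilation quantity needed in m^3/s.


16.364 m^3/s

Airflow for workers:
Q_people = 46 * 0.038 = 1.748 m^3/s
Airflow for diesel equipment:
Q_diesel = 252 * 0.058 = 14.616 m^3/s
Total ventilation:
Q_total = 1.748 + 14.616
= 16.364 m^3/s


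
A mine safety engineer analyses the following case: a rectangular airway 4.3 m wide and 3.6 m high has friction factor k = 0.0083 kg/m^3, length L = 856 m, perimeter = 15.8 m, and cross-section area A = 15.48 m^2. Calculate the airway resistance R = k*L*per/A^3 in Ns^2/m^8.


0.0303 Ns^2/m^8

Compute the numerator:
k * L * per = 0.0083 * 856 * 15.8
= 112.25584
Compute the denominator:
A^3 = 15.48^3 = 3709.478592
Resistance:
R = 112.25584 / 3709.478592
= 0.0303 Ns^2/m^8


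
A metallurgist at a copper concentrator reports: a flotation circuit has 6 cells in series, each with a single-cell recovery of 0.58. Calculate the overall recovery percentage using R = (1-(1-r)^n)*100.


Complement of single-cell recovery:
1 - r = 1 - 0.58 = 0.42
Raise to power n:
(1 - r)^6 = 0.42^6 = 0.005489031744
Overall recovery:
R = (1 - 0.005489031744) * 100
= 99.4511%

99.4511%


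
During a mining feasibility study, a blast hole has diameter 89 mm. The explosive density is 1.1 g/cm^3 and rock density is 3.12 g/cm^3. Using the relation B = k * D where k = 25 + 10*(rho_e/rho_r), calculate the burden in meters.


2.5388 m

First, compute k:
rho_e / rho_r = 1.1 / 3.12 = 0.3525641026
k = 25 + 10 * 0.3525641026 = 28.52564103
Then, compute burden:
B = k * D / 1000 = 28.52564103 * 89 / 1000
= 2538.782051 / 1000
= 2.5388 m


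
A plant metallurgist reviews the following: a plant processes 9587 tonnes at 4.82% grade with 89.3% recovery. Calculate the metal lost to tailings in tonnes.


Total metal in feed:
= 9587 * 4.82 / 100 = 462.0934 tonnes
Metal recovered:
= 462.0934 * 89.3 / 100 = 412.6494062 tonnes
Metal lost to tailings:
= 462.0934 - 412.6494062
= 49.444 tonnes

49.444 tonnes


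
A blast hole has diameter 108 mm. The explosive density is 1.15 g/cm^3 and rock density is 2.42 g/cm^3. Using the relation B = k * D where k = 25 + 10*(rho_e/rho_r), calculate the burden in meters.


First, compute k:
rho_e / rho_r = 1.15 / 2.42 = 0.4752066116
k = 25 + 10 * 0.4752066116 = 29.75206612
Then, compute burden:
B = k * D / 1000 = 29.75206612 * 108 / 1000
= 3213.22314 / 1000
= 3.2132 m

3.2132 m


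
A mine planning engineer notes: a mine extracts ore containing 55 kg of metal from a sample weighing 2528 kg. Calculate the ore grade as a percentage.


2.1756%

Ore grade = (metal mass / ore mass) * 100
= (55 / 2528) * 100
= 0.02175632911 * 100
= 2.1756%


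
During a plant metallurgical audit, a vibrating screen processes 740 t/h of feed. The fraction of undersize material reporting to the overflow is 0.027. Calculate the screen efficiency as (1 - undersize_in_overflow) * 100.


97.3%

Screen efficiency = (1 - fraction of undersize in overflow) * 100
= (1 - 0.027) * 100
= 0.973 * 100
= 97.3%


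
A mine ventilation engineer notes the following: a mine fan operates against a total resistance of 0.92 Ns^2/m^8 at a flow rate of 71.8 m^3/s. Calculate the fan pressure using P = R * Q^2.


4742.8208 Pa

Compute Q^2:
Q^2 = 71.8^2 = 5155.24
Compute pressure:
P = R * Q^2 = 0.92 * 5155.24
= 4742.8208 Pa


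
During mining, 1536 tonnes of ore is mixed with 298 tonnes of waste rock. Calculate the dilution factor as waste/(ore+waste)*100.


Total material = ore + waste
= 1536 + 298 = 1834 tonnes
Dilution = waste / total * 100
= 298 / 1834 * 100
= 0.1624863686 * 100
= 16.2486%

16.2486%


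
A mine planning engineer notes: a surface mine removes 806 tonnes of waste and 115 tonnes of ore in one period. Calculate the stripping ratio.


7.0087

Stripping ratio = waste tonnage / ore tonnage
= 806 / 115
= 7.0087


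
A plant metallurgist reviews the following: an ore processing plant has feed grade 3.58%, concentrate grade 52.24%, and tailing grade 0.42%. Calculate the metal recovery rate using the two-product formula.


Using the two-product formula:
R = 100 * c * (f - t) / (f * (c - t))
Numerator = 100 * 52.24 * (3.58 - 0.42)
= 100 * 52.24 * 3.16
= 16507.84
Denominator = 3.58 * (52.24 - 0.42)
= 3.58 * 51.82
= 185.5156
R = 16507.84 / 185.5156
= 88.9836%

88.9836%


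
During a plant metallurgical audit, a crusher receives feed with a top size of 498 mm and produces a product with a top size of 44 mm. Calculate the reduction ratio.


Reduction ratio = feed size / product size
= 498 / 44
= 11.3182

11.3182


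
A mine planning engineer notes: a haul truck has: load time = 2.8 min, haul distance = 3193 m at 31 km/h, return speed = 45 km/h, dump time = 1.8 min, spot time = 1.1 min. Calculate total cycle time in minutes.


16.1373 min

Convert haul speed to m/min: 31 * 1000/60 = 516.6666667 m/min
Haul time = 3193 / 516.6666667 = 6.18 min
Convert return speed to m/min: 45 * 1000/60 = 750 m/min
Return time = 3193 / 750 = 4.257333333 min
Total cycle time:
= 2.8 + 6.18 + 1.8 + 4.257333333 + 1.1
= 16.1373 min


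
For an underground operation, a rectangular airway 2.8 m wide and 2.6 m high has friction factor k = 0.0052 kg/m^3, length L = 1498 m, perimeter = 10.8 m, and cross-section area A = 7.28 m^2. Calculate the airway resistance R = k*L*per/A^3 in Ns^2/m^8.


Compute the numerator:
k * L * per = 0.0052 * 1498 * 10.8
= 84.12768
Compute the denominator:
A^3 = 7.28^3 = 385.828352
Resistance:
R = 84.12768 / 385.828352
= 0.218 Ns^2/m^8

0.218 Ns^2/m^8


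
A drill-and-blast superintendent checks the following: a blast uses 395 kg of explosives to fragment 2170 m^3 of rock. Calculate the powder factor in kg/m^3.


0.182 kg/m^3

Powder factor = explosive mass / rock volume
= 395 / 2170
= 0.182 kg/m^3


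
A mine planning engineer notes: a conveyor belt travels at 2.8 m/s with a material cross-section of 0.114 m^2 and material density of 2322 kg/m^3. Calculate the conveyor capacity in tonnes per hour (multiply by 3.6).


2668.2566 t/h

Volumetric flow = speed * area
= 2.8 * 0.114 = 0.3192 m^3/s
Mass flow = volumetric * density
= 0.3192 * 2322 = 741.1824 kg/s
Convert to t/h: multiply by 3.6
Capacity = 741.1824 * 3.6
= 2668.2566 t/h


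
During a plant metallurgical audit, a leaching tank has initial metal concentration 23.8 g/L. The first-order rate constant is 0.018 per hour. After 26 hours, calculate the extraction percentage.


37.3746%

Compute the exponent:
-k * t = -0.018 * 26 = -0.468
Remaining concentration:
C = 23.8 * exp(-0.468)
= 23.8 * 0.6262535237
= 14.90483386 g/L
Extracted = 23.8 - 14.90483386 = 8.895166137 g/L
Extraction % = 8.895166137 / 23.8 * 100
= 37.3746%


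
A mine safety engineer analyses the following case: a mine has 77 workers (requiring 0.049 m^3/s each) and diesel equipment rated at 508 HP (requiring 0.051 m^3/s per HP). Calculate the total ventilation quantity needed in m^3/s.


Airflow for workers:
Q_people = 77 * 0.049 = 3.773 m^3/s
Airflow for diesel equipment:
Q_diesel = 508 * 0.051 = 25.908 m^3/s
Total ventilation:
Q_total = 3.773 + 25.908
= 29.681 m^3/s

29.681 m^3/s


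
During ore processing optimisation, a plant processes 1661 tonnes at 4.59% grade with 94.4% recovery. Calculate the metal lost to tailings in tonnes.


4.2694 tonnes

Total metal in feed:
= 1661 * 4.59 / 100 = 76.2399 tonnes
Metal recovered:
= 76.2399 * 94.4 / 100 = 71.9704656 tonnes
Metal lost to tailings:
= 76.2399 - 71.9704656
= 4.2694 tonnes


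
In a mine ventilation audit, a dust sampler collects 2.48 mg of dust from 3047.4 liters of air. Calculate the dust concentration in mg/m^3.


Convert liters to m^3: 1 m^3 = 1000 L
Concentration = mass / volume * 1000
= 2.48 / 3047.4 * 1000
= 0.0008138084925 * 1000
= 0.8138 mg/m^3

0.8138 mg/m^3


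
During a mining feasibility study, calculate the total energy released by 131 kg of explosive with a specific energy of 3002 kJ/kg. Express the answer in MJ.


393.262 MJ

Energy = mass * specific_energy / 1000
= 131 * 3002 / 1000
= 393262 / 1000
= 393.262 MJ


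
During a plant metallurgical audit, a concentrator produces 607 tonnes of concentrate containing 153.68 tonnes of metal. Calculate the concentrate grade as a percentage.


25.318%

Grade = (metal in concentrate / concentrate mass) * 100
= (153.68 / 607) * 100
= 0.2531795717 * 100
= 25.318%


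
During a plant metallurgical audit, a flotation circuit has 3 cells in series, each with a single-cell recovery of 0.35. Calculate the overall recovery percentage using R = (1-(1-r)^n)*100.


Complement of single-cell recovery:
1 - r = 1 - 0.35 = 0.65
Raise to power n:
(1 - r)^3 = 0.65^3 = 0.274625
Overall recovery:
R = (1 - 0.274625) * 100
= 72.5375%

72.5375%


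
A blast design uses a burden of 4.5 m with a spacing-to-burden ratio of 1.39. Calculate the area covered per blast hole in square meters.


28.1475 m^2

First, find the spacing:
Spacing = burden * ratio = 4.5 * 1.39
= 6.255 m
Then, calculate the area:
Area = burden * spacing = 4.5 * 6.255
= 28.1475 m^2


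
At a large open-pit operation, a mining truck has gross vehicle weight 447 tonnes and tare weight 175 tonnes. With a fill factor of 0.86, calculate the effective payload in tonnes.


233.92 tonnes

Maximum payload = gross - tare
= 447 - 175 = 272 tonnes
Effective payload = max payload * fill factor
= 272 * 0.86
= 233.92 tonnes


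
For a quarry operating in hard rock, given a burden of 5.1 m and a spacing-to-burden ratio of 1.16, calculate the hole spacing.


Spacing = burden * ratio
= 5.1 * 1.16
= 5.916 m

5.916 m


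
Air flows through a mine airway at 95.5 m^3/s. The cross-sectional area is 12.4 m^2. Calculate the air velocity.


Velocity = flow rate / cross-sectional area
= 95.5 / 12.4
= 7.7016 m/s

7.7016 m/s


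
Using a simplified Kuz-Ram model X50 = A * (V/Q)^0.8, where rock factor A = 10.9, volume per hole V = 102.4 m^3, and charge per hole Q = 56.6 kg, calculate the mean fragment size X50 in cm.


Compute V/Q:
V/Q = 102.4 / 56.6 = 1.809187279
Raise to the power 0.8:
(V/Q)^0.8 = 1.809187279^0.8 = 1.606892488
Multiply by A:
X50 = 10.9 * 1.606892488
= 17.5151 cm

17.5151 cm


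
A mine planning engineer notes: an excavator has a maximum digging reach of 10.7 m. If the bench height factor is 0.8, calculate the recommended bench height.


8.56 m

Bench height = reach * factor
= 10.7 * 0.8
= 8.56 m


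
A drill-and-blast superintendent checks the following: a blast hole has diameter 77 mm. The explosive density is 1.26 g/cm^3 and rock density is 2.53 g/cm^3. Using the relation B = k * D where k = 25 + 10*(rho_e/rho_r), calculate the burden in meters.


2.3085 m

First, compute k:
rho_e / rho_r = 1.26 / 2.53 = 0.4980237154
k = 25 + 10 * 0.4980237154 = 29.98023715
Then, compute burden:
B = k * D / 1000 = 29.98023715 * 77 / 1000
= 2308.478261 / 1000
= 2.3085 m


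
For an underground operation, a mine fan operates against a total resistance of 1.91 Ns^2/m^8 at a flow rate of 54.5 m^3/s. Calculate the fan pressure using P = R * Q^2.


Compute Q^2:
Q^2 = 54.5^2 = 2970.25
Compute pressure:
P = R * Q^2 = 1.91 * 2970.25
= 5673.1775 Pa

5673.1775 Pa


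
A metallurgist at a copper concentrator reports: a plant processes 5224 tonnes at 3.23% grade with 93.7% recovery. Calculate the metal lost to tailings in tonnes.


Total metal in feed:
= 5224 * 3.23 / 100 = 168.7352 tonnes
Metal recovered:
= 168.7352 * 93.7 / 100 = 158.1048824 tonnes
Metal lost to tailings:
= 168.7352 - 158.1048824
= 10.6303 tonnes

10.6303 tonnes


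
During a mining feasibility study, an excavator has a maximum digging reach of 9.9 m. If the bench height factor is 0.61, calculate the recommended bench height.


6.039 m

Bench height = reach * factor
= 9.9 * 0.61
= 6.039 m


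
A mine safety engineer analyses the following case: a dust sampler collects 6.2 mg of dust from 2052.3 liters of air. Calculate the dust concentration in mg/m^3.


3.021 mg/m^3

Convert liters to m^3: 1 m^3 = 1000 L
Concentration = mass / volume * 1000
= 6.2 / 2052.3 * 1000
= 0.003021000828 * 1000
= 3.021 mg/m^3


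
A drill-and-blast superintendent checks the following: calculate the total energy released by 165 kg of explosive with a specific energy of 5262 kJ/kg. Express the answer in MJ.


868.23 MJ

Energy = mass * specific_energy / 1000
= 165 * 5262 / 1000
= 868230 / 1000
= 868.23 MJ


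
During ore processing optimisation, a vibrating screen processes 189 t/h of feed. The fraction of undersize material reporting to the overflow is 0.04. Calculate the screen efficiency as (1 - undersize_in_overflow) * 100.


Screen efficiency = (1 - fraction of undersize in overflow) * 100
= (1 - 0.04) * 100
= 0.96 * 100
= 96.0%

96.0%
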